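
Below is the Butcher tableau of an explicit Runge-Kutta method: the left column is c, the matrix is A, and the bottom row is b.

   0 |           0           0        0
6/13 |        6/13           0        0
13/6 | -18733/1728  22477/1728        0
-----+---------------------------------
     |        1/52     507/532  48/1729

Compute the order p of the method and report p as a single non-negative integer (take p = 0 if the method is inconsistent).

3

b = (1/52, 507/532, 48/1729)
c = (0, 6/13, 13/6)
Ac = (0, 0, 1729/288)
Σ b_i: 1/52·1 + 507/532·1 + 48/1729·1 = 1 ✓
b·c: 507/532·6/13 + 48/1729·13/6 = 1/2 ✓
b·c²: 507/532·36/169 + 48/1729·169/36 = 1/3 ✓
b·Ac: 48/1729·1729/288 = 1/6 ✓; 3 stages ⇒ order 3.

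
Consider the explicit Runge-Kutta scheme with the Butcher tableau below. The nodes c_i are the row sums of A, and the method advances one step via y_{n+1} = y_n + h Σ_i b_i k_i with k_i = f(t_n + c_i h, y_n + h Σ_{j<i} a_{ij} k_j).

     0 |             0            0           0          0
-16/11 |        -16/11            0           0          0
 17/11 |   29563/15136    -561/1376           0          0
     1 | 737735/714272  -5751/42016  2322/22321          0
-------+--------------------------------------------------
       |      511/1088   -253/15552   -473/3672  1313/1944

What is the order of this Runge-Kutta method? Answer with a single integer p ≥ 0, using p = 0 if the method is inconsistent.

b = (511/1088, -253/15552, -473/3672, 1313/1944)
c = (0, -16/11, 17/11, 1)
Ac = (0, 0, 51/86, 945/2626)
Σ b_i: 511/1088·1 + (-253/15552)·1 + (-473/3672)·1 + 1313/1944·1 = 1 ✓
b·c: (-253/15552)·(-16/11) + (-473/3672)·17/11 + 1313/1944·1 = 1/2 ✓
b·c²: (-253/15552)·256/121 + (-473/3672)·289/121 + 1313/1944·1 = 1/3 ✓
b·Ac: (-473/3672)·51/86 + 1313/1944·945/2626 = 1/6 ✓
b·c³: (-253/15552)·(-4096/1331) + (-473/3672)·4913/1331 + 1313/1944·1 = 1/4 ✓
b·(c∘Ac): (-473/3672)·867/946 + 1313/1944·945/2626 = 1/8 ✓
b·Ac²: (-473/3672)·(-408/473) + 1313/1944·(-54/1313) = 1/12 ✓
b·A²c: 1313/1944·81/1313 = 1/24 ✓; 4 stages ⇒ order 4.

4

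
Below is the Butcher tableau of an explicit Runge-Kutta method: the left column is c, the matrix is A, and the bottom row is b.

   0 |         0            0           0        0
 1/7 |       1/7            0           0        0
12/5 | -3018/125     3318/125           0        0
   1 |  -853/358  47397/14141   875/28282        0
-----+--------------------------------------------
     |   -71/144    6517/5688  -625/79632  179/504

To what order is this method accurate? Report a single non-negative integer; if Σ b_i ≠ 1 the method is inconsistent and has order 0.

4

b = (-71/144, 6517/5688, -625/79632, 179/504)
c = (0, 1/7, 12/5, 1)
Ac = (0, 0, 474/125, 99/179)
Σ b_i: (-71/144)·1 + 6517/5688·1 + (-625/79632)·1 + 179/504·1 = 1 ✓
b·c: 6517/5688·1/7 + (-625/79632)·12/5 + 179/504·1 = 1/2 ✓
b·c²: 6517/5688·1/49 + (-625/79632)·144/25 + 179/504·1 = 1/3 ✓
b·Ac: (-625/79632)·474/125 + 179/504·99/179 = 1/6 ✓
b·c³: 6517/5688·1/343 + (-625/79632)·1728/125 + 179/504·1 = 1/4 ✓
b·(c∘Ac): (-625/79632)·5688/625 + 179/504·99/179 = 1/8 ✓
b·Ac²: (-625/79632)·474/875 + 179/504·309/1253 = 1/12 ✓
b·A²c: 179/504·21/179 = 1/24 ✓; 4 stages ⇒ order 4.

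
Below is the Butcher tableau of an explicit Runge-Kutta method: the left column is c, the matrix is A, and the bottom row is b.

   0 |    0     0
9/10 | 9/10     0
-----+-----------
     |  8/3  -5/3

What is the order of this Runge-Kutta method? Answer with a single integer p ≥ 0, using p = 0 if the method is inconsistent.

b = (8/3, -5/3)
c = (0, 9/10)
Σ b_i: 8/3·1 + (-5/3)·1 = 1 ✓
b·c: (-5/3)·9/10 = -3/2 ≠ 1/2 ⇒ order 1.

1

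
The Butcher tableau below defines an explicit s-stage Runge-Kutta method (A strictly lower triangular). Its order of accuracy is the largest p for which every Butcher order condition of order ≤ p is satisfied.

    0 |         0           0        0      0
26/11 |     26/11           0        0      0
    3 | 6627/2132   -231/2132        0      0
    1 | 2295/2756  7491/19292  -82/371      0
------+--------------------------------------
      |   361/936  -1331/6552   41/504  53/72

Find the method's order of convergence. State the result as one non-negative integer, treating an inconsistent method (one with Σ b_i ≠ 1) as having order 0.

b = (361/936, -1331/6552, 41/504, 53/72)
c = (0, 26/11, 3, 1)
Ac = (0, 0, -21/82, 27/106)
Σ b_i: 361/936·1 + (-1331/6552)·1 + 41/504·1 + 53/72·1 = 1 ✓
b·c: (-1331/6552)·26/11 + 41/504·3 + 53/72·1 = 1/2 ✓
b·c²: (-1331/6552)·676/121 + 41/504·9 + 53/72·1 = 1/3 ✓
b·Ac: 41/504·(-21/82) + 53/72·27/106 = 1/6 ✓
b·c³: (-1331/6552)·17576/1331 + 41/504·27 + 53/72·1 = 1/4 ✓
b·(c∘Ac): 41/504·(-63/82) + 53/72·27/106 = 1/8 ✓
b·Ac²: 41/504·(-273/451) + 53/72·105/583 = 1/12 ✓
b·A²c: 53/72·3/53 = 1/24 ✓; 4 stages ⇒ order 4.

4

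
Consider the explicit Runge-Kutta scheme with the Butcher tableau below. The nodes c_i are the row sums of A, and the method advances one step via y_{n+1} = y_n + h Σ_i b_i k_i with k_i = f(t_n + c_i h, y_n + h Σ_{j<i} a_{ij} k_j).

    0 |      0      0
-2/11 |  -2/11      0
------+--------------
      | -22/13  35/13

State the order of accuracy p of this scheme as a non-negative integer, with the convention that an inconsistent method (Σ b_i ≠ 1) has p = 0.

b = (-22/13, 35/13)
c = (0, -2/11)
Σ b_i: (-22/13)·1 + 35/13·1 = 1 ✓
b·c: 35/13·(-2/11) = -70/143 ≠ 1/2 ⇒ order 1.

1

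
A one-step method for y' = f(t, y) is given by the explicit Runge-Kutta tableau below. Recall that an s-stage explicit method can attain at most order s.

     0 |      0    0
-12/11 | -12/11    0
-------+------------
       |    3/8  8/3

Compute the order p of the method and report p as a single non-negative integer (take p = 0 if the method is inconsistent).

0

b = (3/8, 8/3)
c = (0, -12/11)
Σ b_i: 3/8·1 + 8/3·1 = 73/24 ≠ 1 ⇒ order 0.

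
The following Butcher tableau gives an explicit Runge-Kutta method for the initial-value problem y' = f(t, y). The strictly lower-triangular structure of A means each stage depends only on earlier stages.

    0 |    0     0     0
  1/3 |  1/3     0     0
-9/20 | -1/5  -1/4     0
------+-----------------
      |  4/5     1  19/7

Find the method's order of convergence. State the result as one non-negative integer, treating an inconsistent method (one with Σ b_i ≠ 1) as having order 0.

0

b = (4/5, 1, 19/7)
c = (0, 1/3, -9/20)
Ac = (0, 0, -1/12)
Σ b_i: 4/5·1 + 1·1 + 19/7·1 = 158/35 ≠ 1 ⇒ order 0.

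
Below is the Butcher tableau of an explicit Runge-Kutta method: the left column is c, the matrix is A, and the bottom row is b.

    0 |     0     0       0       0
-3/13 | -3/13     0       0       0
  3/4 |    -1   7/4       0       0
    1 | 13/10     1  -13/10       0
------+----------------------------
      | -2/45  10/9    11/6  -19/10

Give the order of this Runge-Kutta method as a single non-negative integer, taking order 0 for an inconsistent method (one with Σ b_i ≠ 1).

1

b = (-2/45, 10/9, 11/6, -19/10)
c = (0, -3/13, 3/4, 1)
Ac = (0, 0, -21/52, -627/520)
Σ b_i: (-2/45)·1 + 10/9·1 + 11/6·1 + (-19/10)·1 = 1 ✓
b·c: 10/9·(-3/13) + 11/6·3/4 + (-19/10)·1 = -1219/1560 ≠ 1/2 ⇒ order 1.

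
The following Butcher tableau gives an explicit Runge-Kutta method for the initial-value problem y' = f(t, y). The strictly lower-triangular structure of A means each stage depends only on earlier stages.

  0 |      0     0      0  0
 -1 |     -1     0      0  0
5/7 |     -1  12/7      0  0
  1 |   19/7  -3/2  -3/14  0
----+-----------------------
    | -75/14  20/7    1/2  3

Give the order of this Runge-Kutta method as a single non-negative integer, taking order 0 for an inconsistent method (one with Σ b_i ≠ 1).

2

b = (-75/14, 20/7, 1/2, 3)
c = (0, -1, 5/7, 1)
Ac = (0, 0, -12/7, 66/49)
Σ b_i: (-75/14)·1 + 20/7·1 + 1/2·1 + 3·1 = 1 ✓
b·c: 20/7·(-1) + 1/2·5/7 + 3·1 = 1/2 ✓
b·c²: 20/7·1 + 1/2·25/49 + 3·1 = 599/98 ≠ 1/3 ⇒ order 2.
b·Ac: 1/2·(-12/7) + 3·66/49 = 156/49 ≠ 1/6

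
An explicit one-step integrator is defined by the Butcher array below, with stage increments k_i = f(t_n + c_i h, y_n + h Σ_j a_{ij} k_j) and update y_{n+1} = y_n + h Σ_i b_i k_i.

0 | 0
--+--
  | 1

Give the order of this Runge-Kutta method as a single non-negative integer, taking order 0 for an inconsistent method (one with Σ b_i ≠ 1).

b = (1)
c = (0)
Σ b_i: 1·1 = 1 ✓; 1 stage ⇒ order 1.

1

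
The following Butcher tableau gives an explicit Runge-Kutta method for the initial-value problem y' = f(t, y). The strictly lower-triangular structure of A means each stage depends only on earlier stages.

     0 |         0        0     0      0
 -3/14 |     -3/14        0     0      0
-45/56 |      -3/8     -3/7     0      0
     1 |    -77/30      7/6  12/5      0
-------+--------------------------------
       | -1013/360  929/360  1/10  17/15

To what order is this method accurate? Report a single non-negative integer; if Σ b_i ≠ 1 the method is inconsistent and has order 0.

2

b = (-1013/360, 929/360, 1/10, 17/15)
c = (0, -3/14, -45/56, 1)
Ac = (0, 0, 9/98, -61/28)
Σ b_i: (-1013/360)·1 + 929/360·1 + 1/10·1 + 17/15·1 = 1 ✓
b·c: 929/360·(-3/14) + 1/10·(-45/56) + 17/15·1 = 1/2 ✓
b·c²: 929/360·9/196 + 1/10·2025/3136 + 17/15·1 = 123847/94080 ≠ 1/3 ⇒ order 2.
b·Ac: 1/10·9/98 + 17/15·(-61/28) = -1808/735 ≠ 1/6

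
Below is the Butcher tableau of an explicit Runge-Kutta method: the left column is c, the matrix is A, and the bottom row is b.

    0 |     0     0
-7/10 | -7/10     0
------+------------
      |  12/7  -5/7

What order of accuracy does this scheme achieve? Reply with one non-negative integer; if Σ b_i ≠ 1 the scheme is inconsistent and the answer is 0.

2

b = (12/7, -5/7)
c = (0, -7/10)
Σ b_i: 12/7·1 + (-5/7)·1 = 1 ✓
b·c: (-5/7)·(-7/10) = 1/2 ✓; 2 stages ⇒ order 2.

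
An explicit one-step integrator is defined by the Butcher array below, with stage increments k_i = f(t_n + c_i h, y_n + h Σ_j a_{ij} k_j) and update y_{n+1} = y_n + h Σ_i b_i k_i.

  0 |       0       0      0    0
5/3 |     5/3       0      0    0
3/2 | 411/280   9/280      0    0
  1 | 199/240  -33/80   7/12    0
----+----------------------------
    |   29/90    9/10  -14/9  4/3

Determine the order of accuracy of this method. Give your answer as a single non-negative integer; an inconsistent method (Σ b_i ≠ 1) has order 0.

b = (29/90, 9/10, -14/9, 4/3)
c = (0, 5/3, 3/2, 1)
Ac = (0, 0, 3/56, 3/16)
Σ b_i: 29/90·1 + 9/10·1 + (-14/9)·1 + 4/3·1 = 1 ✓
b·c: 9/10·5/3 + (-14/9)·3/2 + 4/3·1 = 1/2 ✓
b·c²: 9/10·25/9 + (-14/9)·9/4 + 4/3·1 = 1/3 ✓
b·Ac: (-14/9)·3/56 + 4/3·3/16 = 1/6 ✓
b·c³: 9/10·125/27 + (-14/9)·27/8 + 4/3·1 = 1/4 ✓
b·(c∘Ac): (-14/9)·9/112 + 4/3·3/16 = 1/8 ✓
b·Ac²: (-14/9)·5/56 + 4/3·1/6 = 1/12 ✓
b·A²c: 4/3·1/32 = 1/24 ✓; 4 stages ⇒ order 4.

4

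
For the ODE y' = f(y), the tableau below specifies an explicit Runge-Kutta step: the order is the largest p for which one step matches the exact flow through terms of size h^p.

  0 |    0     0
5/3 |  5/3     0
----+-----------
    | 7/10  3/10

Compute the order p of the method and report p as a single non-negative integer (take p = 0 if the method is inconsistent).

2

b = (7/10, 3/10)
c = (0, 5/3)
Σ b_i: 7/10·1 + 3/10·1 = 1 ✓
b·c: 3/10·5/3 = 1/2 ✓; 2 stages ⇒ order 2.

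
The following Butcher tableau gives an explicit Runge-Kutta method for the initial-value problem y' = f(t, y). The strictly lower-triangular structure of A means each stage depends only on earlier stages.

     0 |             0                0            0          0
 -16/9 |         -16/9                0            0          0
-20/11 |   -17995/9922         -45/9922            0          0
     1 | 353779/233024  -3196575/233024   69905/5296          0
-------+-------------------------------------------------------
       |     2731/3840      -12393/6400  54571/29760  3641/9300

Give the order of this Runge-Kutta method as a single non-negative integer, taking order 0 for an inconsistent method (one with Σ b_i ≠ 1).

4

b = (2731/3840, -12393/6400, 54571/29760, 3641/9300)
c = (0, -16/9, -20/11, 1)
Ac = (0, 0, 40/4961, 2825/7282)
Σ b_i: 2731/3840·1 + (-12393/6400)·1 + 54571/29760·1 + 3641/9300·1 = 1 ✓
b·c: (-12393/6400)·(-16/9) + 54571/29760·(-20/11) + 3641/9300·1 = 1/2 ✓
b·c²: (-12393/6400)·256/81 + 54571/29760·400/121 + 3641/9300·1 = 1/3 ✓
b·Ac: 54571/29760·40/4961 + 3641/9300·2825/7282 = 1/6 ✓
b·c³: (-12393/6400)·(-4096/729) + 54571/29760·(-8000/1331) + 3641/9300·1 = 1/4 ✓
b·(c∘Ac): 54571/29760·(-800/54571) + 3641/9300·2825/7282 = 1/8 ✓
b·Ac²: 54571/29760·(-640/44649) + 3641/9300·9175/32769 = 1/12 ✓
b·A²c: 3641/9300·775/7282 = 1/24 ✓; 4 stages ⇒ order 4.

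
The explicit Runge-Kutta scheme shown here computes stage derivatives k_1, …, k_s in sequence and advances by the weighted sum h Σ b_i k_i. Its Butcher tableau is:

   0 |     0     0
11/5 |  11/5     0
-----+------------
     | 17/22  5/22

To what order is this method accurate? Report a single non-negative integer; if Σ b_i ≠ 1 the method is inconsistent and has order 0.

2

b = (17/22, 5/22)
c = (0, 11/5)
Σ b_i: 17/22·1 + 5/22·1 = 1 ✓
b·c: 5/22·11/5 = 1/2 ✓; 2 stages ⇒ order 2.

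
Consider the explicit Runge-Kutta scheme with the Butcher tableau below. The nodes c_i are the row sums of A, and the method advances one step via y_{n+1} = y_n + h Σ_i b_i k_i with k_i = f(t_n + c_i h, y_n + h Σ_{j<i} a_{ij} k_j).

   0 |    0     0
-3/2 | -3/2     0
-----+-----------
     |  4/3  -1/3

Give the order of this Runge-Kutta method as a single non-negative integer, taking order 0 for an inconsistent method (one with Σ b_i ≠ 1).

2

b = (4/3, -1/3)
c = (0, -3/2)
Σ b_i: 4/3·1 + (-1/3)·1 = 1 ✓
b·c: (-1/3)·(-3/2) = 1/2 ✓; 2 stages ⇒ order 2.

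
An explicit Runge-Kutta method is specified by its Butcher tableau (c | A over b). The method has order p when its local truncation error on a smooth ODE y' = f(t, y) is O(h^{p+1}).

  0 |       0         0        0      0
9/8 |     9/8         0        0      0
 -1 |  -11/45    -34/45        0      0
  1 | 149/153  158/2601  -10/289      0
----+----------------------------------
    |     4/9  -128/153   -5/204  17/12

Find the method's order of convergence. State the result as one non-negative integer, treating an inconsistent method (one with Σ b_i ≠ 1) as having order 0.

b = (4/9, -128/153, -5/204, 17/12)
c = (0, 9/8, -1, 1)
Ac = (0, 0, -17/20, 7/68)
Σ b_i: 4/9·1 + (-128/153)·1 + (-5/204)·1 + 17/12·1 = 1 ✓
b·c: (-128/153)·9/8 + (-5/204)·(-1) + 17/12·1 = 1/2 ✓
b·c²: (-128/153)·81/64 + (-5/204)·1 + 17/12·1 = 1/3 ✓
b·Ac: (-5/204)·(-17/20) + 17/12·7/68 = 1/6 ✓
b·c³: (-128/153)·729/512 + (-5/204)·(-1) + 17/12·1 = 1/4 ✓
b·(c∘Ac): (-5/204)·17/20 + 17/12·7/68 = 1/8 ✓
b·Ac²: (-5/204)·(-153/160) + 17/12·23/544 = 1/12 ✓
b·A²c: 17/12·1/34 = 1/24 ✓; 4 stages ⇒ order 4.

4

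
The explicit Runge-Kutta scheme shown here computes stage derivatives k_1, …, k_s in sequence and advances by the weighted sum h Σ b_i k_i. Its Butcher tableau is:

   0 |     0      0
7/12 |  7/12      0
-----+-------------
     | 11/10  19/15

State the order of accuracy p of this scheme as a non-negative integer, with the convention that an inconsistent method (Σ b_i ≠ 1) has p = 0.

0

b = (11/10, 19/15)
c = (0, 7/12)
Σ b_i: 11/10·1 + 19/15·1 = 71/30 ≠ 1 ⇒ order 0.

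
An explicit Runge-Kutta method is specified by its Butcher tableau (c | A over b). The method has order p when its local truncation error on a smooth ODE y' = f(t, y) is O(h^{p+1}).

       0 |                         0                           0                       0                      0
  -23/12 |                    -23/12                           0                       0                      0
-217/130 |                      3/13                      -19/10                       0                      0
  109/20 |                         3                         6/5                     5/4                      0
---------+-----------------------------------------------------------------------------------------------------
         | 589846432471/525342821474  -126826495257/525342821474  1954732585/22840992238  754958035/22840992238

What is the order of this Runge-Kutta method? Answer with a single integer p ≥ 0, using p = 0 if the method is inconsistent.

3

b = (589846432471/525342821474, -126826495257/525342821474, 1954732585/22840992238, 754958035/22840992238)
c = (0, -23/12, -217/130, 109/20)
Ac = (0, 0, 437/120, -2281/520)
Σ b_i: 589846432471/525342821474·1 + (-126826495257/525342821474)·1 + 1954732585/22840992238·1 + 754958035/22840992238·1 = 1 ✓
b·c: (-126826495257/525342821474)·(-23/12) + 1954732585/22840992238·(-217/130) + 754958035/22840992238·109/20 = 1/2 ✓
b·c²: (-126826495257/525342821474)·529/144 + 1954732585/22840992238·47089/16900 + 754958035/22840992238·11881/400 = 1/3 ✓
b·Ac: 1954732585/22840992238·437/120 + 754958035/22840992238·(-2281/520) = 1/6 ✓
b·c³: (-126826495257/525342821474)·(-12167/1728) + 1954732585/22840992238·(-10218313/2197000) + 754958035/22840992238·1295029/8000 = 14222144087757539/2137916873476800 ≠ 1/4 ⇒ order 3.
b·(c∘Ac): 1954732585/22840992238·(-94829/15600) + 754958035/22840992238·(-248629/10400) = -2873366327563/2192735254848 ≠ 1/8
b·Ac²: 1954732585/22840992238·(-10051/1440) + 754958035/22840992238·320069/40560 = -28777137368825/85516674939072 ≠ 1/12
b·A²c: 754958035/22840992238·437/96 = 329916661295/2192735254848 ≠ 1/24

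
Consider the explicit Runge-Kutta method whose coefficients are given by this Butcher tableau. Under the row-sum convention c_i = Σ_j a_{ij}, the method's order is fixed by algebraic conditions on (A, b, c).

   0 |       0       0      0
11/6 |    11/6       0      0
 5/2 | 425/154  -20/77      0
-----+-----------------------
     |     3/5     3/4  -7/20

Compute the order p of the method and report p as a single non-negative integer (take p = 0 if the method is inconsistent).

b = (3/5, 3/4, -7/20)
c = (0, 11/6, 5/2)
Ac = (0, 0, -10/21)
Σ b_i: 3/5·1 + 3/4·1 + (-7/20)·1 = 1 ✓
b·c: 3/4·11/6 + (-7/20)·5/2 = 1/2 ✓
b·c²: 3/4·121/36 + (-7/20)·25/4 = 1/3 ✓
b·Ac: (-7/20)·(-10/21) = 1/6 ✓; 3 stages ⇒ order 3.

3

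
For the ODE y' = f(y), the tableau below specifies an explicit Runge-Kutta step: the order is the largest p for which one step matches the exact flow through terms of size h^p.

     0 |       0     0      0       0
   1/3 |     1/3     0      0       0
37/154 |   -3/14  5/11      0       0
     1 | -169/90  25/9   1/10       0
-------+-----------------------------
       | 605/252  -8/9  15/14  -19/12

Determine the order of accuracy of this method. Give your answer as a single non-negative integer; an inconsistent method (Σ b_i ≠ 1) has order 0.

1

b = (605/252, -8/9, 15/14, -19/12)
c = (0, 1/3, 37/154, 1)
Ac = (0, 0, 5/33, 39499/41580)
Σ b_i: 605/252·1 + (-8/9)·1 + 15/14·1 + (-19/12)·1 = 1 ✓
b·c: (-8/9)·1/3 + 15/14·37/154 + (-19/12)·1 = -23608/14553 ≠ 1/2 ⇒ order 1.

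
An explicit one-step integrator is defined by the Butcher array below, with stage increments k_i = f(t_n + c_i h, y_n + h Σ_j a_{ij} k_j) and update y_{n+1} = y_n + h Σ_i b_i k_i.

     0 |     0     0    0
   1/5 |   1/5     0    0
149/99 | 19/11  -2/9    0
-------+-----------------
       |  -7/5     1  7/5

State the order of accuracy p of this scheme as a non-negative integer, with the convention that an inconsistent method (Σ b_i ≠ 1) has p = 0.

b = (-7/5, 1, 7/5)
c = (0, 1/5, 149/99)
Ac = (0, 0, -2/45)
Σ b_i: (-7/5)·1 + 1·1 + 7/5·1 = 1 ✓
b·c: 1·1/5 + 7/5·149/99 = 1142/495 ≠ 1/2 ⇒ order 1.

1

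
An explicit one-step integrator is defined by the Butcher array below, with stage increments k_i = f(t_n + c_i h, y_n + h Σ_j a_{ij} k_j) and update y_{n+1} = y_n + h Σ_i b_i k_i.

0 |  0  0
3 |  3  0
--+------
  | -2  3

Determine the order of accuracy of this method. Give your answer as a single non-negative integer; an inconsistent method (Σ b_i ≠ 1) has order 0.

1

b = (-2, 3)
c = (0, 3)
Σ b_i: (-2)·1 + 3·1 = 1 ✓
b·c: 3·3 = 9 ≠ 1/2 ⇒ order 1.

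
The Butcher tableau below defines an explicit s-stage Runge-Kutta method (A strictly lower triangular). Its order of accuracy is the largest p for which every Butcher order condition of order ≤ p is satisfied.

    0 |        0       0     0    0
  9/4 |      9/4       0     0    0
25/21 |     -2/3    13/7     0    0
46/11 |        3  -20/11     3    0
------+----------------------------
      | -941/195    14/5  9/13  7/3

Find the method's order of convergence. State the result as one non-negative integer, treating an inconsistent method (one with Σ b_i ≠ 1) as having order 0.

b = (-941/195, 14/5, 9/13, 7/3)
c = (0, 9/4, 25/21, 46/11)
Ac = (0, 0, 117/28, -40/77)
Σ b_i: (-941/195)·1 + 14/5·1 + 9/13·1 + 7/3·1 = 1 ✓
b·c: 14/5·9/4 + 9/13·25/21 + 7/3·46/11 = 506959/30030 ≠ 1/2 ⇒ order 1.

1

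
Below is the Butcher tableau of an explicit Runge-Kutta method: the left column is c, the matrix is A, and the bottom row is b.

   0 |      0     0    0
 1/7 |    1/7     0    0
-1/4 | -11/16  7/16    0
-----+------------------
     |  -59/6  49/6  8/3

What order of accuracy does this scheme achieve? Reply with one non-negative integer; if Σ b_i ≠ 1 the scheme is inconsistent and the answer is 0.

3

b = (-59/6, 49/6, 8/3)
c = (0, 1/7, -1/4)
Ac = (0, 0, 1/16)
Σ b_i: (-59/6)·1 + 49/6·1 + 8/3·1 = 1 ✓
b·c: 49/6·1/7 + 8/3·(-1/4) = 1/2 ✓
b·c²: 49/6·1/49 + 8/3·1/16 = 1/3 ✓
b·Ac: 8/3·1/16 = 1/6 ✓; 3 stages ⇒ order 3.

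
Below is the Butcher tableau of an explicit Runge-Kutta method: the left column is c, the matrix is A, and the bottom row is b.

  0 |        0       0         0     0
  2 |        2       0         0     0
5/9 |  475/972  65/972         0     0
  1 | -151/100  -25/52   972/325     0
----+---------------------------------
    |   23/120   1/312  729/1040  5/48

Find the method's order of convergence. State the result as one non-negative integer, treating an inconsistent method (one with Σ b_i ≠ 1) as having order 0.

b = (23/120, 1/312, 729/1040, 5/48)
c = (0, 2, 5/9, 1)
Ac = (0, 0, 65/486, 7/10)
Σ b_i: 23/120·1 + 1/312·1 + 729/1040·1 + 5/48·1 = 1 ✓
b·c: 1/312·2 + 729/1040·5/9 + 5/48·1 = 1/2 ✓
b·c²: 1/312·4 + 729/1040·25/81 + 5/48·1 = 1/3 ✓
b·Ac: 729/1040·65/486 + 5/48·7/10 = 1/6 ✓
b·c³: 1/312·8 + 729/1040·125/729 + 5/48·1 = 1/4 ✓
b·(c∘Ac): 729/1040·325/4374 + 5/48·7/10 = 1/8 ✓
b·Ac²: 729/1040·65/243 + 5/48·(-1) = 1/12 ✓
b·A²c: 5/48·2/5 = 1/24 ✓; 4 stages ⇒ order 4.

4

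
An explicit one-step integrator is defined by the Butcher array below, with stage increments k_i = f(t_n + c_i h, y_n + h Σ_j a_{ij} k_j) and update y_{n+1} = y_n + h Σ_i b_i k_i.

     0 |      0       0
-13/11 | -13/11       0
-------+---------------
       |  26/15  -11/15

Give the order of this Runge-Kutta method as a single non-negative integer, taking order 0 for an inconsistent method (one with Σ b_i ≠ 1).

1

b = (26/15, -11/15)
c = (0, -13/11)
Σ b_i: 26/15·1 + (-11/15)·1 = 1 ✓
b·c: (-11/15)·(-13/11) = 13/15 ≠ 1/2 ⇒ order 1.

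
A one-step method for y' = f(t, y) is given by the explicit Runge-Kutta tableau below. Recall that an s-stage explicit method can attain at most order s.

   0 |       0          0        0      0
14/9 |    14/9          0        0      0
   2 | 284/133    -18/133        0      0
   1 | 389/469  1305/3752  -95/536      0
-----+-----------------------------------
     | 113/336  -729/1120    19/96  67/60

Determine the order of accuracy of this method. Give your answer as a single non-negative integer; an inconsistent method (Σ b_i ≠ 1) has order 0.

4

b = (113/336, -729/1120, 19/96, 67/60)
c = (0, 14/9, 2, 1)
Ac = (0, 0, -4/19, 25/134)
Σ b_i: 113/336·1 + (-729/1120)·1 + 19/96·1 + 67/60·1 = 1 ✓
b·c: (-729/1120)·14/9 + 19/96·2 + 67/60·1 = 1/2 ✓
b·c²: (-729/1120)·196/81 + 19/96·4 + 67/60·1 = 1/3 ✓
b·Ac: 19/96·(-4/19) + 67/60·25/134 = 1/6 ✓
b·c³: (-729/1120)·2744/729 + 19/96·8 + 67/60·1 = 1/4 ✓
b·(c∘Ac): 19/96·(-8/19) + 67/60·25/134 = 1/8 ✓
b·Ac²: 19/96·(-56/171) + 67/60·80/603 = 1/12 ✓
b·A²c: 67/60·5/134 = 1/24 ✓; 4 stages ⇒ order 4.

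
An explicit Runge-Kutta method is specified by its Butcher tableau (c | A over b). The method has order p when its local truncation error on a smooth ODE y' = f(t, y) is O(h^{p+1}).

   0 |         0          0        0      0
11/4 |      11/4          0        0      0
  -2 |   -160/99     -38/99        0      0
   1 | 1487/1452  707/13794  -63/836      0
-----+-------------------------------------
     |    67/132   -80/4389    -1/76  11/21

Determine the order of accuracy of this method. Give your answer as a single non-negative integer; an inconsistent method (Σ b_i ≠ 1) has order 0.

4

b = (67/132, -80/4389, -1/76, 11/21)
c = (0, 11/4, -2, 1)
Ac = (0, 0, -19/18, 7/24)
Σ b_i: 67/132·1 + (-80/4389)·1 + (-1/76)·1 + 11/21·1 = 1 ✓
b·c: (-80/4389)·11/4 + (-1/76)·(-2) + 11/21·1 = 1/2 ✓
b·c²: (-80/4389)·121/16 + (-1/76)·4 + 11/21·1 = 1/3 ✓
b·Ac: (-1/76)·(-19/18) + 11/21·7/24 = 1/6 ✓
b·c³: (-80/4389)·1331/64 + (-1/76)·(-8) + 11/21·1 = 1/4 ✓
b·(c∘Ac): (-1/76)·19/9 + 11/21·7/24 = 1/8 ✓
b·Ac²: (-1/76)·(-209/72) + 11/21·91/1056 = 1/12 ✓
b·A²c: 11/21·7/88 = 1/24 ✓; 4 stages ⇒ order 4.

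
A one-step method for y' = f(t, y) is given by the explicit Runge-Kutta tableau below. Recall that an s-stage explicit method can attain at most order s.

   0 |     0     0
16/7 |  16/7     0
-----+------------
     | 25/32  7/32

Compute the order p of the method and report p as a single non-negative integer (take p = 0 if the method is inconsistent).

2

b = (25/32, 7/32)
c = (0, 16/7)
Σ b_i: 25/32·1 + 7/32·1 = 1 ✓
b·c: 7/32·16/7 = 1/2 ✓; 2 stages ⇒ order 2.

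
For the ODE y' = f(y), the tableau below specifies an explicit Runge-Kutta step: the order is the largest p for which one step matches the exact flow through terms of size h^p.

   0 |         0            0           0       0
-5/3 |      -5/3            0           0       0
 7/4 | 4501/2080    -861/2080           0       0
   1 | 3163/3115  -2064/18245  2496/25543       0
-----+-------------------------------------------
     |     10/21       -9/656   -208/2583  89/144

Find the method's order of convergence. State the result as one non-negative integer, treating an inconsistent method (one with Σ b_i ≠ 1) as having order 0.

4

b = (10/21, -9/656, -208/2583, 89/144)
c = (0, -5/3, 7/4, 1)
Ac = (0, 0, 287/416, 32/89)
Σ b_i: 10/21·1 + (-9/656)·1 + (-208/2583)·1 + 89/144·1 = 1 ✓
b·c: (-9/656)·(-5/3) + (-208/2583)·7/4 + 89/144·1 = 1/2 ✓
b·c²: (-9/656)·25/9 + (-208/2583)·49/16 + 89/144·1 = 1/3 ✓
b·Ac: (-208/2583)·287/416 + 89/144·32/89 = 1/6 ✓
b·c³: (-9/656)·(-125/27) + (-208/2583)·343/64 + 89/144·1 = 1/4 ✓
b·(c∘Ac): (-208/2583)·2009/1664 + 89/144·32/89 = 1/8 ✓
b·Ac²: (-208/2583)·(-1435/1248) + 89/144·(-4/267) = 1/12 ✓
b·A²c: 89/144·6/89 = 1/24 ✓; 4 stages ⇒ order 4.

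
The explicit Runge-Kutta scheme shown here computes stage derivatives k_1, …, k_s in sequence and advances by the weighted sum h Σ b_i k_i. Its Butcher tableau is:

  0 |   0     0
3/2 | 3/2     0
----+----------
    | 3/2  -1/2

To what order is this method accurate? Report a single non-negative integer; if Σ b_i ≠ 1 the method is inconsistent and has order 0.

b = (3/2, -1/2)
c = (0, 3/2)
Σ b_i: 3/2·1 + (-1/2)·1 = 1 ✓
b·c: (-1/2)·3/2 = -3/4 ≠ 1/2 ⇒ order 1.

1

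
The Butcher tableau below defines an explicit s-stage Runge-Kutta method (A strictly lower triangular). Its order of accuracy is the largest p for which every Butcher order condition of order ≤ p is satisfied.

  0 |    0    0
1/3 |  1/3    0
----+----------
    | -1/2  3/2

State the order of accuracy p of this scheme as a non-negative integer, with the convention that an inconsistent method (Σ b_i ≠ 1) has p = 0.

2

b = (-1/2, 3/2)
c = (0, 1/3)
Σ b_i: (-1/2)·1 + 3/2·1 = 1 ✓
b·c: 3/2·1/3 = 1/2 ✓; 2 stages ⇒ order 2.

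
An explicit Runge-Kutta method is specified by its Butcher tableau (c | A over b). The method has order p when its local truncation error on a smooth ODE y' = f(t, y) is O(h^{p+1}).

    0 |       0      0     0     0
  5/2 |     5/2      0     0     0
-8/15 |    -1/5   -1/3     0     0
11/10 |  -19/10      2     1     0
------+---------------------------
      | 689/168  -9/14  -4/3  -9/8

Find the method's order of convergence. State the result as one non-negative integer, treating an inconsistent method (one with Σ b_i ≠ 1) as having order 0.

b = (689/168, -9/14, -4/3, -9/8)
c = (0, 5/2, -8/15, 11/10)
Ac = (0, 0, -5/6, 67/15)
Σ b_i: 689/168·1 + (-9/14)·1 + (-4/3)·1 + (-9/8)·1 = 1 ✓
b·c: (-9/14)·5/2 + (-4/3)·(-8/15) + (-9/8)·11/10 = -10753/5040 ≠ 1/2 ⇒ order 1.

1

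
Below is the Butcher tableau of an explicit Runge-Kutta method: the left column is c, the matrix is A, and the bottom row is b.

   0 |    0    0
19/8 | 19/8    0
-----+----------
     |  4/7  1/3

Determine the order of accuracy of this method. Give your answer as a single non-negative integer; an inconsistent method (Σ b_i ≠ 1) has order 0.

0

b = (4/7, 1/3)
c = (0, 19/8)
Σ b_i: 4/7·1 + 1/3·1 = 19/21 ≠ 1 ⇒ order 0.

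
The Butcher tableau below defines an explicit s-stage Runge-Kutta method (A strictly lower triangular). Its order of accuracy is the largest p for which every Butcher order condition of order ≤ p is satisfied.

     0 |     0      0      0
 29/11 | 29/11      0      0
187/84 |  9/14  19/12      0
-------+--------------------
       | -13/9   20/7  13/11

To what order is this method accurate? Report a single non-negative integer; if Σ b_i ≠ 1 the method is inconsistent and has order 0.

0

b = (-13/9, 20/7, 13/11)
c = (0, 29/11, 187/84)
Ac = (0, 0, 551/132)
Σ b_i: (-13/9)·1 + 20/7·1 + 13/11·1 = 1798/693 ≠ 1 ⇒ order 0.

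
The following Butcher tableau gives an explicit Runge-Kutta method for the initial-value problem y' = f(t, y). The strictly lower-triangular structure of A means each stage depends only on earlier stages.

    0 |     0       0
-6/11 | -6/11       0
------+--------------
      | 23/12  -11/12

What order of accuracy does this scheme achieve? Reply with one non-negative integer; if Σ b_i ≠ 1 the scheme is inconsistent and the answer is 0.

b = (23/12, -11/12)
c = (0, -6/11)
Σ b_i: 23/12·1 + (-11/12)·1 = 1 ✓
b·c: (-11/12)·(-6/11) = 1/2 ✓; 2 stages ⇒ order 2.

2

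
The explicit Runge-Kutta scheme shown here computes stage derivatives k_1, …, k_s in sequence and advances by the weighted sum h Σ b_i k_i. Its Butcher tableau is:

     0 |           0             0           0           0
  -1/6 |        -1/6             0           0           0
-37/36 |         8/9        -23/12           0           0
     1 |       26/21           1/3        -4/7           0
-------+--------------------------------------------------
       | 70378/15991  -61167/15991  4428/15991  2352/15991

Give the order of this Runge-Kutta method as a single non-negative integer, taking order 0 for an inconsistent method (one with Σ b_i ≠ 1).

3

b = (70378/15991, -61167/15991, 4428/15991, 2352/15991)
c = (0, -1/6, -37/36, 1)
Ac = (0, 0, 23/72, 67/126)
Σ b_i: 70378/15991·1 + (-61167/15991)·1 + 4428/15991·1 + 2352/15991·1 = 1 ✓
b·c: (-61167/15991)·(-1/6) + 4428/15991·(-37/36) + 2352/15991·1 = 1/2 ✓
b·c²: (-61167/15991)·1/36 + 4428/15991·1369/1296 + 2352/15991·1 = 1/3 ✓
b·Ac: 4428/15991·23/72 + 2352/15991·67/126 = 1/6 ✓
b·c³: (-61167/15991)·(-1/216) + 4428/15991·(-50653/46656) + 2352/15991·1 = -938375/6908112 ≠ 1/4 ⇒ order 3.
b·(c∘Ac): 4428/15991·(-851/2592) + 2352/15991·67/126 = -1625/127928 ≠ 1/8
b·Ac²: 4428/15991·(-23/432) + 2352/15991·(-337/567) = -176437/1727028 ≠ 1/12
b·A²c: 2352/15991·(-23/126) = -1288/47973 ≠ 1/24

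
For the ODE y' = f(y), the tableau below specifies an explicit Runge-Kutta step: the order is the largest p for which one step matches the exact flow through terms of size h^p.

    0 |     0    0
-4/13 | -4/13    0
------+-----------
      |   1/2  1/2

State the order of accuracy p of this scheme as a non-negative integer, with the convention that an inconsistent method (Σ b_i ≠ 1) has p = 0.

b = (1/2, 1/2)
c = (0, -4/13)
Σ b_i: 1/2·1 + 1/2·1 = 1 ✓
b·c: 1/2·(-4/13) = -2/13 ≠ 1/2 ⇒ order 1.

1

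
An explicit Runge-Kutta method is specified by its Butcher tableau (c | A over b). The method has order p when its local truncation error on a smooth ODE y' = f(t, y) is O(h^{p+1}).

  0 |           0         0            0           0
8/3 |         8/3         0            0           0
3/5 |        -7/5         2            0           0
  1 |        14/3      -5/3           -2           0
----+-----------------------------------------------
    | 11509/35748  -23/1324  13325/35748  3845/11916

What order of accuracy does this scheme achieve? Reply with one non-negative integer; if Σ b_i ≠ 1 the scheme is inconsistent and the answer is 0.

3

b = (11509/35748, -23/1324, 13325/35748, 3845/11916)
c = (0, 8/3, 3/5, 1)
Ac = (0, 0, 16/3, -254/45)
Σ b_i: 11509/35748·1 + (-23/1324)·1 + 13325/35748·1 + 3845/11916·1 = 1 ✓
b·c: (-23/1324)·8/3 + 13325/35748·3/5 + 3845/11916·1 = 1/2 ✓
b·c²: (-23/1324)·64/9 + 13325/35748·9/25 + 3845/11916·1 = 1/3 ✓
b·Ac: 13325/35748·16/3 + 3845/11916·(-254/45) = 1/6 ✓
b·c³: (-23/1324)·512/27 + 13325/35748·27/125 + 3845/11916·1 = 6593/89370 ≠ 1/4 ⇒ order 3.
b·(c∘Ac): 13325/35748·16/5 + 3845/11916·(-254/45) = -33703/53622 ≠ 1/8
b·Ac²: 13325/35748·128/9 + 3845/11916·(-8486/675) = 37079/29790 ≠ 1/12
b·A²c: 3845/11916·(-32/3) = -30760/8937 ≠ 1/24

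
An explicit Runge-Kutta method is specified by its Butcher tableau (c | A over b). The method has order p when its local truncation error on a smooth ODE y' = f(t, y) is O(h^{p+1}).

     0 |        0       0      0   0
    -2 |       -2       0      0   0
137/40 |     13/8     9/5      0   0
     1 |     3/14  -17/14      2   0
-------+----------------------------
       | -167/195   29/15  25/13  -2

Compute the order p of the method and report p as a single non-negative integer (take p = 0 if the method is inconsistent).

b = (-167/195, 29/15, 25/13, -2)
c = (0, -2, 137/40, 1)
Ac = (0, 0, -18/5, 1299/140)
Σ b_i: (-167/195)·1 + 29/15·1 + 25/13·1 + (-2)·1 = 1 ✓
b·c: 29/15·(-2) + 25/13·137/40 + (-2)·1 = 1123/1560 ≠ 1/2 ⇒ order 1.

1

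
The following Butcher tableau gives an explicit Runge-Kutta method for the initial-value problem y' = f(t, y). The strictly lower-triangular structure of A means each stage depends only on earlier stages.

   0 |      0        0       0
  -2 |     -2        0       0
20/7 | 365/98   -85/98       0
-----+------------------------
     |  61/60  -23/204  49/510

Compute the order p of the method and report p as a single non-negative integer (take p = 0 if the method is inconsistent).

3

b = (61/60, -23/204, 49/510)
c = (0, -2, 20/7)
Ac = (0, 0, 85/49)
Σ b_i: 61/60·1 + (-23/204)·1 + 49/510·1 = 1 ✓
b·c: (-23/204)·(-2) + 49/510·20/7 = 1/2 ✓
b·c²: (-23/204)·4 + 49/510·400/49 = 1/3 ✓
b·Ac: 49/510·85/49 = 1/6 ✓; 3 stages ⇒ order 3.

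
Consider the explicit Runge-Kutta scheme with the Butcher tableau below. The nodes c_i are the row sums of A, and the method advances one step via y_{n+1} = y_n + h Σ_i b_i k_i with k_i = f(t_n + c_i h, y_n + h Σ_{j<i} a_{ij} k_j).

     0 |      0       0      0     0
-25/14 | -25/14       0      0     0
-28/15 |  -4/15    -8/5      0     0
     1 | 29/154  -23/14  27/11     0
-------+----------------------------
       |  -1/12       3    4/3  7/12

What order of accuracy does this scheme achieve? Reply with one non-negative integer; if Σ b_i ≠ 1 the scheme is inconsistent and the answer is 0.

b = (-1/12, 3, 4/3, 7/12)
c = (0, -25/14, -28/15, 1)
Ac = (0, 0, 20/7, -17767/10780)
Σ b_i: (-1/12)·1 + 3·1 + 4/3·1 + 7/12·1 = 29/6 ≠ 1 ⇒ order 0.

0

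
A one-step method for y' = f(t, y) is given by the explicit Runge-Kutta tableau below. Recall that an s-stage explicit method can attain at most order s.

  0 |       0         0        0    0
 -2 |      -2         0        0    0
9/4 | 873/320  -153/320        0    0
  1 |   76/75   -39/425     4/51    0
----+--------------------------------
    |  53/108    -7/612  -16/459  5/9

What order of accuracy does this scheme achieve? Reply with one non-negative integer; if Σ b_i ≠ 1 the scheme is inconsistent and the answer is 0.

b = (53/108, -7/612, -16/459, 5/9)
c = (0, -2, 9/4, 1)
Ac = (0, 0, 153/160, 9/25)
Σ b_i: 53/108·1 + (-7/612)·1 + (-16/459)·1 + 5/9·1 = 1 ✓
b·c: (-7/612)·(-2) + (-16/459)·9/4 + 5/9·1 = 1/2 ✓
b·c²: (-7/612)·4 + (-16/459)·81/16 + 5/9·1 = 1/3 ✓
b·Ac: (-16/459)·153/160 + 5/9·9/25 = 1/6 ✓
b·c³: (-7/612)·(-8) + (-16/459)·729/64 + 5/9·1 = 1/4 ✓
b·(c∘Ac): (-16/459)·1377/640 + 5/9·9/25 = 1/8 ✓
b·Ac²: (-16/459)·(-153/80) + 5/9·3/100 = 1/12 ✓
b·A²c: 5/9·3/40 = 1/24 ✓; 4 stages ⇒ order 4.

4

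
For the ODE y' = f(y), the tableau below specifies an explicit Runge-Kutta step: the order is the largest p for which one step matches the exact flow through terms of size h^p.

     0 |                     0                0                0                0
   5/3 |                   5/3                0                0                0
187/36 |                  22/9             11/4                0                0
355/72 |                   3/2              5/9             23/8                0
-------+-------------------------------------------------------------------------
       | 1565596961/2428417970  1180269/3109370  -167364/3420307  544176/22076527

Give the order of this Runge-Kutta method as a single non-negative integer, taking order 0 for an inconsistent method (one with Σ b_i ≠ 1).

3

b = (1565596961/2428417970, 1180269/3109370, -167364/3420307, 544176/22076527)
c = (0, 5/3, 187/36, 355/72)
Ac = (0, 0, 55/12, 13703/864)
Σ b_i: 1565596961/2428417970·1 + 1180269/3109370·1 + (-167364/3420307)·1 + 544176/22076527·1 = 1 ✓
b·c: 1180269/3109370·5/3 + (-167364/3420307)·187/36 + 544176/22076527·355/72 = 1/2 ✓
b·c²: 1180269/3109370·25/9 + (-167364/3420307)·34969/1296 + 544176/22076527·126025/5184 = 1/3 ✓
b·Ac: (-167364/3420307)·55/12 + 544176/22076527·13703/864 = 1/6 ✓
b·c³: 1180269/3109370·125/27 + (-167364/3420307)·6539203/46656 + 544176/22076527·44738875/373248 = -1729844779/805948704 ≠ 1/4 ⇒ order 3.
b·(c∘Ac): (-167364/3420307)·10285/432 + 544176/22076527·4864565/62208 = 102432845/134324784 ≠ 1/8
b·Ac²: (-167364/3420307)·275/36 + 544176/22076527·10127/128 = 1100449/698072 ≠ 1/12
b·A²c: 544176/22076527·1265/96 = 56685/174518 ≠ 1/24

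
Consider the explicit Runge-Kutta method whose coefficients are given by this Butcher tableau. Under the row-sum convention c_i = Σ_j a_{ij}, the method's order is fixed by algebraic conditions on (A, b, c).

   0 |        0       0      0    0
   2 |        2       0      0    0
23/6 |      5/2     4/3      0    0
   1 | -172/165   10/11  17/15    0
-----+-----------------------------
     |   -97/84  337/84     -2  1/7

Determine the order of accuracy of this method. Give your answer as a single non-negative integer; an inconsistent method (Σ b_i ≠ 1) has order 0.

2

b = (-97/84, 337/84, -2, 1/7)
c = (0, 2, 23/6, 1)
Ac = (0, 0, 8/3, 6101/990)
Σ b_i: (-97/84)·1 + 337/84·1 + (-2)·1 + 1/7·1 = 1 ✓
b·c: 337/84·2 + (-2)·23/6 + 1/7·1 = 1/2 ✓
b·c²: 337/84·4 + (-2)·529/36 + 1/7·1 = -1663/126 ≠ 1/3 ⇒ order 2.
b·Ac: (-2)·8/3 + 1/7·6101/990 = -30859/6930 ≠ 1/6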